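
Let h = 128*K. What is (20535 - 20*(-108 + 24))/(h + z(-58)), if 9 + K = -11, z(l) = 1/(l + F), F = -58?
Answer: -858980/98987 ≈ -8.6777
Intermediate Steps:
z(l) = 1/(-58 + l) (z(l) = 1/(l - 58) = 1/(-58 + l))
K = -20 (K = -9 - 11 = -20)
h = -2560 (h = 128*(-20) = -2560)
(20535 - 20*(-108 + 24))/(h + z(-58)) = (20535 - 20*(-108 + 24))/(-2560 + 1/(-58 - 58)) = (20535 - 20*(-84))/(-2560 + 1/(-116)) = (20535 + 1680)/(-2560 - 1/116) = 22215/(-296961/116) = 22215*(-116/296961) = -858980/98987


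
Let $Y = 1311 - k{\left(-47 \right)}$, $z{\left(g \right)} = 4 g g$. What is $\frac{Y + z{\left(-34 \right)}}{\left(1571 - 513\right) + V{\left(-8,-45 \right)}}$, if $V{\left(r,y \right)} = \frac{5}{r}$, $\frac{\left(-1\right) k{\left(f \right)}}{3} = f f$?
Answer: $\frac{9136}{769} \approx 11.88$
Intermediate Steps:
$k{\left(f \right)} = - 3 f^{2}$ ($k{\left(f \right)} = - 3 f f = - 3 f^{2}$)
$z{\left(g \right)} = 4 g^{2}$
$Y = 7938$ ($Y = 1311 - - 3 \left(-47\right)^{2} = 1311 - \left(-3\right) 2209 = 1311 - -6627 = 1311 + 6627 = 7938$)
$\frac{Y + z{\left(-34 \right)}}{\left(1571 - 513\right) + V{\left(-8,-45 \right)}} = \frac{7938 + 4 \left(-34\right)^{2}}{\left(1571 - 513\right) + \frac{5}{-8}} = \frac{7938 + 4 \cdot 1156}{1058 + 5 \left(- \frac{1}{8}\right)} = \frac{7938 + 4624}{1058 - \frac{5}{8}} = \frac{12562}{\frac{8459}{8}} = 12562 \cdot \frac{8}{8459} = \frac{9136}{769}$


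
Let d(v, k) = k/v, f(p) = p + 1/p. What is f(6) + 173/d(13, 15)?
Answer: 1561/10 ≈ 156.10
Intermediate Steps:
f(6) + 173/d(13, 15) = (6 + 1/6) + 173/(15/13) = (6 + ⅙) + 173/(15*(1/13)) = 37/6 + 173/(15/13) = 37/6 + (13/15)*173 = 37/6 + 2249/15 = 1561/10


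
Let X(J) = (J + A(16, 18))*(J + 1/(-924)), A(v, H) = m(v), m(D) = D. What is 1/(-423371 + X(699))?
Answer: 84/6418711 ≈ 1.3087e-5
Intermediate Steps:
A(v, H) = v
X(J) = (16 + J)*(-1/924 + J) (X(J) = (J + 16)*(J + 1/(-924)) = (16 + J)*(J - 1/924) = (16 + J)*(-1/924 + J))
1/(-423371 + X(699)) = 1/(-423371 + (-4/231 + 699² + (14783/924)*699)) = 1/(-423371 + (-4/231 + 488601 + 3444439/308)) = 1/(-423371 + 41981875/84) = 1/(6418711/84) = 84/6418711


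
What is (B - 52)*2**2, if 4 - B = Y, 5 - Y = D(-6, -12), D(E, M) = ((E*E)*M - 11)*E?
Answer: 10420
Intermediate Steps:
D(E, M) = E*(-11 + M*E**2) (D(E, M) = (E**2*M - 11)*E = (M*E**2 - 11)*E = (-11 + M*E**2)*E = E*(-11 + M*E**2))
Y = -2653 (Y = 5 - (-6)*(-11 - 12*(-6)**2) = 5 - (-6)*(-11 - 12*36) = 5 - (-6)*(-11 - 432) = 5 - (-6)*(-443) = 5 - 1*2658 = 5 - 2658 = -2653)
B = 2657 (B = 4 - 1*(-2653) = 4 + 2653 = 2657)
(B - 52)*2**2 = (2657 - 52)*2**2 = 2605*4 = 10420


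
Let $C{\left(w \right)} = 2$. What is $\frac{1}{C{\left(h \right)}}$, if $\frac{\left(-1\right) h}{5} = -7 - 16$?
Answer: $\frac{1}{2} \approx 0.5$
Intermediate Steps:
$h = 115$ ($h = - 5 \left(-7 - 16\right) = \left(-5\right) \left(-23\right) = 115$)
$\frac{1}{C{\left(h \right)}} = \frac{1}{2}$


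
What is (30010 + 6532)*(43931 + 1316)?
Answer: 1653415874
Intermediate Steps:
(30010 + 6532)*(43931 + 1316) = 36542*45247 = 1653415874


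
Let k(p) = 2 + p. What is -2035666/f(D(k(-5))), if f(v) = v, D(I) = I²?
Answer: -2035666/9 ≈ -2.2619e+5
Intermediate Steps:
-2035666/f(D(k(-5))) = -2035666/(2 - 5)² = -2035666/((-3)²) = -2035666/9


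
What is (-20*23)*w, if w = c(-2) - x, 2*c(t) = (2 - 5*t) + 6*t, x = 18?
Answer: 8280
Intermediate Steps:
c(t) = 1 + t/2 (c(t) = ((2 - 5*t) + 6*t)/2 = (2 + t)/2 = 1 + t/2)
w = -18 (w = (1 + (½)*(-2)) - 1*18 = (1 - 1) - 18 = 0 - 18 = -18)
(-20*23)*w = -20*23*(-18) = -460*(-18) = 8280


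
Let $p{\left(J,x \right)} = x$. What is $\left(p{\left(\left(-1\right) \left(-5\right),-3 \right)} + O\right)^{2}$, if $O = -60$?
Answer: $3969$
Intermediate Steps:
$\left(p{\left(\left(-1\right) \left(-5\right),-3 \right)} + O\right)^{2} = \left(-3 - 60\right)^{2} = \left(-63\right)^{2} = 3969$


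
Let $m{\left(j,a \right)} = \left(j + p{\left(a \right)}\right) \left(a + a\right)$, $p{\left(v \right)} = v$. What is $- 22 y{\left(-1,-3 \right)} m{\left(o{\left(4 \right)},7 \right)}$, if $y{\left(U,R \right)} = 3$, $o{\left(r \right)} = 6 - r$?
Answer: $-8316$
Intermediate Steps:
$m{\left(j,a \right)} = 2 a \left(a + j\right)$ ($m{\left(j,a \right)} = \left(j + a\right) \left(a + a\right) = \left(a + j\right) 2 a = 2 a \left(a + j\right)$)
$- 22 y{\left(-1,-3 \right)} m{\left(o{\left(4 \right)},7 \right)} = \left(-22\right) 3 \cdot 2 \cdot 7 \left(7 + \left(6 - 4\right)\right) = - 66 \cdot 2 \cdot 7 \left(7 + \left(6 - 4\right)\right) = - 66 \cdot 2 \cdot 7 \left(7 + 2\right) = - 66 \cdot 2 \cdot 7 \cdot 9 = \left(-66\right) 126 = -8316$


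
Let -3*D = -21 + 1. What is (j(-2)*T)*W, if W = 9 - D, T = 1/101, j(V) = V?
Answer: -14/303 ≈ -0.046205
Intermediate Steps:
D = 20/3 (D = -(-21 + 1)/3 = -⅓*(-20) = 20/3 ≈ 6.6667)
T = 1/101 ≈ 0.0099010
W = 7/3 (W = 9 - 1*20/3 = 9 - 20/3 = 7/3 ≈ 2.3333)
(j(-2)*T)*W = -2*1/101*(7/3) = -2/101*7/3 = -14/303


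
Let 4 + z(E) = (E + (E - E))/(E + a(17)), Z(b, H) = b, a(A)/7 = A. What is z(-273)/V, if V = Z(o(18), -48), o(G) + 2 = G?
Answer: -49/352 ≈ -0.13920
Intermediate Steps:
o(G) = -2 + G
a(A) = 7*A
V = 16 (V = -2 + 18 = 16)
z(E) = -4 + E/(119 + E) (z(E) = -4 + (E + (E - E))/(E + 7*17) = -4 + (E + 0)/(E + 119) = -4 + E/(119 + E))
z(-273)/V = ((-476 - 3*(-273))/(119 - 273))/16 = ((-476 + 819)/(-154))*(1/16) = -1/154*343*(1/16) = -49/22*1/16 = -49/352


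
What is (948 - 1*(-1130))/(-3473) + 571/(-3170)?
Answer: -8570343/11009410 ≈ -0.77846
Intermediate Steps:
(948 - 1*(-1130))/(-3473) + 571/(-3170) = (948 + 1130)*(-1/3473) + 571*(-1/3170) = 2078*(-1/3473) - 571/3170 = -2078/3473 - 571/3170 = -8570343/11009410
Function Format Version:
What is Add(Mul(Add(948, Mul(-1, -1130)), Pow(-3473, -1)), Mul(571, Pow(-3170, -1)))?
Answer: Rational(-8570343, 11009410) ≈ -0.77846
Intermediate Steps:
Add(Mul(Add(948, Mul(-1, -1130)), Pow(-3473, -1)), Mul(571, Pow(-3170, -1))) = Add(Mul(Add(948, 1130), Rational(-1, 3473)), Mul(571, Rational(-1, 3170))) = Add(Mul(2078, Rational(-1, 3473)), Rational(-571, 3170)) = Add(Rational(-2078, 3473), Rational(-571, 3170)) = Rational(-8570343, 11009410)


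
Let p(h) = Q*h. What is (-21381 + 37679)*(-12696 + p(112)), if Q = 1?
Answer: -205094032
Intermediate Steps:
p(h) = h (p(h) = 1*h = h)
(-21381 + 37679)*(-12696 + p(112)) = (-21381 + 37679)*(-12696 + 112) = 16298*(-12584) = -205094032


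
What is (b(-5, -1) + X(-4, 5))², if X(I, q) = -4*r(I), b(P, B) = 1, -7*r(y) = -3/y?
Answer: 100/49 ≈ 2.0408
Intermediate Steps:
r(y) = 3/(7*y) (r(y) = -(-3)/(7*y) = 3/(7*y))
X(I, q) = -12/(7*I)
(b(-5, -1) + X(-4, 5))² = (1 - 12/7/(-4))² = (1 - 12/7*(-¼))² = (1 + 3/7)² = (10/7)² = 100/49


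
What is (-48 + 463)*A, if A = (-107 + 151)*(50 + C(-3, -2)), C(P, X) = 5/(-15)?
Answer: 2720740/3 ≈ 9.0691e+5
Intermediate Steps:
C(P, X) = -⅓ (C(P, X) = 5*(-1/15) = -⅓)
A = 6556/3 (A = (-107 + 151)*(50 - ⅓) = 44*(149/3) = 6556/3 ≈ 2185.3)
(-48 + 463)*A = (-48 + 463)*(6556/3) = 415*(6556/3) = 2720740/3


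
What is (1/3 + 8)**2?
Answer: 625/9 ≈ 69.444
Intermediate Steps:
(1/3 + 8)**2 = (25/3)**2 = 625/9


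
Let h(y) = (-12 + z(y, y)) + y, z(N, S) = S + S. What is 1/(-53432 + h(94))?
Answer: -1/53162 ≈ -1.8810e-5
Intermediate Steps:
z(N, S) = 2*S
h(y) = -12 + 3*y (h(y) = (-12 + 2*y) + y = -12 + 3*y)
1/(-53432 + h(94)) = 1/(-53432 + (-12 + 3*94)) = 1/(-53432 + (-12 + 282)) = 1/(-53432 + 270) = 1/(-53162) = -1/53162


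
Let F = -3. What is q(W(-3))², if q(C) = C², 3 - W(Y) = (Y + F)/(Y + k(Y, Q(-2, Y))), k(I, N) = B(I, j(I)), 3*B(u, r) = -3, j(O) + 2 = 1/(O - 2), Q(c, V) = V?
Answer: 81/16 ≈ 5.0625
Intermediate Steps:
j(O) = -2 + 1/(-2 + O) (j(O) = -2 + 1/(O - 2) = -2 + 1/(-2 + O))
B(u, r) = -1 (B(u, r) = (⅓)*(-3) = -1)
k(I, N) = -1
W(Y) = 3 - (-3 + Y)/(-1 + Y) (W(Y) = 3 - (Y - 3)/(Y - 1) = 3 - (-3 + Y)/(-1 + Y))
q(W(-3))² = ((2*(-3)/(-1 - 3))²)² = ((2*(-3)/(-4))²)² = ((2*(-3)*(-¼))²)² = ((3/2)²)² = (9/4)² = 81/16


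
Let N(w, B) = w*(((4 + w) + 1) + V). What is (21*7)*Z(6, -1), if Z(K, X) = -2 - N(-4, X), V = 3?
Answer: 2058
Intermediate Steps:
N(w, B) = w*(8 + w) (N(w, B) = w*(((4 + w) + 1) + 3) = w*((5 + w) + 3) = w*(8 + w))
Z(K, X) = 14 (Z(K, X) = -2 - (-4)*(8 - 4) = -2 - (-4)*4 = -2 - 1*(-16) = -2 + 16 = 14)
(21*7)*Z(6, -1) = (21*7)*14 = 147*14 = 2058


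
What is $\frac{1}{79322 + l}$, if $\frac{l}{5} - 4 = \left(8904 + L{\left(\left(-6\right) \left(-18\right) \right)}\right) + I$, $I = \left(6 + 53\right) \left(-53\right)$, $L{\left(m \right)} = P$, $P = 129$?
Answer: $\frac{1}{108872} \approx 9.1851 \cdot 10^{-6}$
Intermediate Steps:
$L{\left(m \right)} = 129$
$I = -3127$ ($I = 59 \left(-53\right) = -3127$)
$l = 29550$ ($l = 20 + 5 \left(\left(8904 + 129\right) - 3127\right) = 20 + 5 \left(9033 - 3127\right) = 20 + 5 \cdot 5906 = 20 + 29530 = 29550$)
$\frac{1}{79322 + l} = \frac{1}{79322 + 29550} = \frac{1}{108872}$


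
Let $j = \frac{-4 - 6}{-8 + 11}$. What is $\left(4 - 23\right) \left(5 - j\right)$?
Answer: $- \frac{475}{3} \approx -158.33$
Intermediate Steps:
$j = - \frac{10}{3} \approx -3.3333$
$\left(4 - 23\right) \left(5 - j\right) = \left(4 - 23\right) \left(5 - - \frac{10}{3}\right) = - 19 \left(5 + \frac{10}{3}\right) = \left(-19\right) \frac{25}{3} = - \frac{475}{3}$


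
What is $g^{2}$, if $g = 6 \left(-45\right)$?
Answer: $72900$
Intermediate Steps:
$g = -270$
$g^{2} = \left(-270\right)^{2} = 72900$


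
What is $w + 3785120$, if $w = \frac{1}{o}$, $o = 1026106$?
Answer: $\frac{3883934342721}{1026106} \approx 3.7851 \cdot 10^{6}$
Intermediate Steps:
$w = \frac{1}{1026106} \approx 9.7456 \cdot 10^{-7}$
$w + 3785120 = \frac{1}{1026106} + 3785120 = \frac{3883934342721}{1026106}$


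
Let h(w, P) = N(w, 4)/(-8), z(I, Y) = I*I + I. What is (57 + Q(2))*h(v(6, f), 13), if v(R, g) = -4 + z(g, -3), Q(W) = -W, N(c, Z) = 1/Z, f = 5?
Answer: -55/32 ≈ -1.7188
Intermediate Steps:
z(I, Y) = I + I² (z(I, Y) = I² + I = I + I²)
v(R, g) = -4 + g*(1 + g)
h(w, P) = -1/32 (h(w, P) = 1/(4*(-8)) = (¼)*(-⅛) = -1/32)
(57 + Q(2))*h(v(6, f), 13) = (57 - 1*2)*(-1/32) = (57 - 2)*(-1/32) = 55*(-1/32) = -55/32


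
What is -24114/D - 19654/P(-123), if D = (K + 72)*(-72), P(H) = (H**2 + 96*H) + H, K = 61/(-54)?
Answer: -17378429/12238746 ≈ -1.4200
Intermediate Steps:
K = -61/54 (K = 61*(-1/54) = -61/54 ≈ -1.1296)
P(H) = H**2 + 97*H
D = -15308/3 (D = (-61/54 + 72)*(-72) = (3827/54)*(-72) = -15308/3 ≈ -5102.7)
-24114/D - 19654/P(-123) = -24114/(-15308/3) - 19654*(-1/(123*(97 - 123))) = -24114*(-3/15308) - 19654/((-123*(-26))) = 36171/7654 - 19654/3198 = 36171/7654 - 19654*1/3198 = 36171/7654 - 9827/1599 = -17378429/12238746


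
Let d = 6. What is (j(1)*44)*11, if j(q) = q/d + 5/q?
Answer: 7502/3 ≈ 2500.7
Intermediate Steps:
j(q) = 5/q + q/6 (j(q) = q/6 + 5/q = 5/q + q/6)
(j(1)*44)*11 = ((5/1 + (⅙)*1)*44)*11 = ((5*1 + ⅙)*44)*11 = ((5 + ⅙)*44)*11 = ((31/6)*44)*11 = (682/3)*11 = 7502/3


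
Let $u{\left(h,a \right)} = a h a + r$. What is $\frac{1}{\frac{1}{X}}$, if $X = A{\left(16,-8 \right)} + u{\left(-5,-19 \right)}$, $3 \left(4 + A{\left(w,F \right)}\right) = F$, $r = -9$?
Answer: $- \frac{5462}{3} \approx -1820.7$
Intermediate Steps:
$A{\left(w,F \right)} = -4 + \frac{F}{3}$
$u{\left(h,a \right)} = -9 + h a^{2}$ ($u{\left(h,a \right)} = a h a - 9 = h a^{2} - 9 = -9 + h a^{2}$)
$X = - \frac{5462}{3}$ ($X = \left(-4 + \frac{1}{3} \left(-8\right)\right) - \left(9 + 5 \left(-19\right)^{2}\right) = \left(-4 - \frac{8}{3}\right) - 1814 = - \frac{20}{3} - 1814 = - \frac{5462}{3} \approx -1820.7$)
$\frac{1}{\frac{1}{X}} = \frac{1}{\frac{1}{- \frac{5462}{3}}} = \frac{1}{- \frac{3}{5462}} = - \frac{5462}{3}$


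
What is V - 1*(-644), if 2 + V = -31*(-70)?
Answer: 2812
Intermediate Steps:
V = 2168 (V = -2 - 31*(-70) = -2 + 2170 = 2168)
V - 1*(-644) = 2168 - 1*(-644) = 2168 + 644 = 2812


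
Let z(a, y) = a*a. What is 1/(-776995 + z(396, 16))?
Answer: -1/620179 ≈ -1.6124e-6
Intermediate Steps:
z(a, y) = a**2
1/(-776995 + z(396, 16)) = 1/(-776995 + 396**2) = 1/(-776995 + 156816) = 1/(-620179) = -1/620179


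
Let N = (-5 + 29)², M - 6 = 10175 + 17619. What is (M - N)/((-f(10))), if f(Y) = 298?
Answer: -13612/149 ≈ -91.356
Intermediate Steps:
M = 27800 (M = 6 + (10175 + 17619) = 6 + 27794 = 27800)
N = 576 (N = 24² = 576)
(M - N)/((-f(10))) = (27800 - 1*576)/((-1*298)) = (27800 - 576)/(-298) = 27224*(-1/298) = -13612/149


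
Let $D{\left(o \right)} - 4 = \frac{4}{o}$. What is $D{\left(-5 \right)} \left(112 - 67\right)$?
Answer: $144$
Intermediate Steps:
$D{\left(o \right)} = 4 + \frac{4}{o}$
$D{\left(-5 \right)} \left(112 - 67\right) = \left(4 + \frac{4}{-5}\right) \left(112 - 67\right) = \left(4 + 4 \left(- \frac{1}{5}\right)\right) 45 = \left(4 - \frac{4}{5}\right) 45 = \frac{16}{5} \cdot 45 = 144$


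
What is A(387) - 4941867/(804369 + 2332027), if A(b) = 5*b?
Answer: 43625787/22564 ≈ 1933.4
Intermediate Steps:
A(387) - 4941867/(804369 + 2332027) = 5*387 - 4941867/(804369 + 2332027) = 1935 - 4941867/3136396 = 1935 - 4941867*1/3136396 = 1935 - 35553/22564 = 43625787/22564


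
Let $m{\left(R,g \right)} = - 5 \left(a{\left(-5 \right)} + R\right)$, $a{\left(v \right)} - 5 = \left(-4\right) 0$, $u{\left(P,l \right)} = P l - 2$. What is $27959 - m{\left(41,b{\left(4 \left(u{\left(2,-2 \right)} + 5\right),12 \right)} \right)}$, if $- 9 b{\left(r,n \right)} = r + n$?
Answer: $28189$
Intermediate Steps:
$u{\left(P,l \right)} = -2 + P l$
$a{\left(v \right)} = 5$ ($a{\left(v \right)} = 5 - 0 = 5 + 0 = 5$)
$b{\left(r,n \right)} = - \frac{n}{9} - \frac{r}{9}$ ($b{\left(r,n \right)} = - \frac{r + n}{9} = - \frac{n + r}{9} = - \frac{n}{9} - \frac{r}{9}$)
$m{\left(R,g \right)} = -25 - 5 R$ ($m{\left(R,g \right)} = - 5 \left(5 + R\right) = -25 - 5 R$)
$27959 - m{\left(41,b{\left(4 \left(u{\left(2,-2 \right)} + 5\right),12 \right)} \right)} = 27959 - \left(-25 - 205\right) = 27959 - -230 = 27959 + 230 = 28189$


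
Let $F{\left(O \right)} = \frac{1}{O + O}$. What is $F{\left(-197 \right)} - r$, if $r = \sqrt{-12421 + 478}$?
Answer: $- \frac{1}{394} - 3 i \sqrt{1327} \approx -0.0025381 - 109.28 i$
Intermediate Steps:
$F{\left(O \right)} = \frac{1}{2 O}$
$r = 3 i \sqrt{1327}$ ($r = \sqrt{-11943} = 3 i \sqrt{1327} \approx 109.28 i$)
$F{\left(-197 \right)} - r = \frac{1}{2 \left(-197\right)} - 3 i \sqrt{1327} = \frac{1}{2} \left(- \frac{1}{197}\right) - 3 i \sqrt{1327} = - \frac{1}{394} - 3 i \sqrt{1327}$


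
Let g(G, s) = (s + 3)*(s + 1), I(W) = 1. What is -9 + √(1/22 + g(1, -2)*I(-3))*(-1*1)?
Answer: -9 - I*√462/22 ≈ -9.0 - 0.97701*I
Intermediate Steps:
g(G, s) = (1 + s)*(3 + s) (g(G, s) = (3 + s)*(1 + s) = (1 + s)*(3 + s))
-9 + √(1/22 + g(1, -2)*I(-3))*(-1*1) = -9 + √(1/22 + (3 + (-2)² + 4*(-2))*1)*(-1*1) = -9 + √(1/22 + (3 + 4 - 8)*1)*(-1) = -9 + √(1/22 - 1*1)*(-1) = -9 + √(1/22 - 1)*(-1) = -9 + √(-21/22)*(-1) = -9 + (I*√462/22)*(-1) = -9 - I*√462/22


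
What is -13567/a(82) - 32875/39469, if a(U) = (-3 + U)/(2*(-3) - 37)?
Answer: 23022867564/3118051 ≈ 7383.7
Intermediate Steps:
a(U) = 3/43 - U/43 (a(U) = (-3 + U)/(-6 - 37) = (-3 + U)/(-43) = (-3 + U)*(-1/43) = 3/43 - U/43)
-13567/a(82) - 32875/39469 = -13567/(3/43 - 1/43*82) - 32875/39469 = -13567/(3/43 - 82/43) - 32875*1/39469 = -13567/(-79/43) - 32875/39469 = -13567*(-43/79) - 32875/39469 = 583381/79 - 32875/39469 = 23022867564/3118051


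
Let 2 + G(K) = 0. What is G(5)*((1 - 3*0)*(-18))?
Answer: 36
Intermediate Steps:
G(K) = -2 (G(K) = -2 + 0 = -2)
G(5)*((1 - 3*0)*(-18)) = -2*(1 - 3*0)*(-18) = -2*(1 + 0)*(-18) = -2*(-18) = 36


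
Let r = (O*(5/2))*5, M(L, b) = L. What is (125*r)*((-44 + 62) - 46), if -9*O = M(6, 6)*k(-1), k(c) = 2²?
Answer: 350000/3 ≈ 1.1667e+5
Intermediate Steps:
k(c) = 4
O = -8/3 (O = -2*4/3 = -⅑*24 = -8/3 ≈ -2.6667)
r = -100/3 (r = -40/(3*2)*5 = -8/3*5/2*5 = -20/3*5 = -100/3 ≈ -33.333)
(125*r)*((-44 + 62) - 46) = (125*(-100/3))*((-44 + 62) - 46) = -12500*(18 - 46)/3 = -12500/3*(-28) = 350000/3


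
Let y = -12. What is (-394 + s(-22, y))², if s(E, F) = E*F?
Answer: 16900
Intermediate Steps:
(-394 + s(-22, y))² = (-394 - 22*(-12))² = (-394 + 264)² = (-130)² = 16900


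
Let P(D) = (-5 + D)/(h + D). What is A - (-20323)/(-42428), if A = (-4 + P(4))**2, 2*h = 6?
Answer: 34686121/2078972 ≈ 16.684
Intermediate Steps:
h = 3 (h = (1/2)*6 = 3)
P(D) = (-5 + D)/(3 + D)
A = 841/49 (A = (-4 + (-5 + 4)/(3 + 4))**2 = (-4 - 1/7)**2 = (-29/7)**2 = 841/49 ≈ 17.163)
A - (-20323)/(-42428) = 841/49 - (-20323)/(-42428) = 841/49 - (-20323)*(-1)/42428 = 841/49 - 1*20323/42428 = 841/49 - 20323/42428 = 34686121/2078972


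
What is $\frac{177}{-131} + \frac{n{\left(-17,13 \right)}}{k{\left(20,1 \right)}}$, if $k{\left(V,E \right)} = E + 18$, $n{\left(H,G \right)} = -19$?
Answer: $- \frac{308}{131} \approx -2.3511$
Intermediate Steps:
$k{\left(V,E \right)} = 18 + E$
$\frac{177}{-131} + \frac{n{\left(-17,13 \right)}}{k{\left(20,1 \right)}} = \frac{177}{-131} - \frac{19}{18 + 1} = 177 \left(- \frac{1}{131}\right) - \frac{19}{19} = - \frac{177}{131} - 1 = - \frac{308}{131}$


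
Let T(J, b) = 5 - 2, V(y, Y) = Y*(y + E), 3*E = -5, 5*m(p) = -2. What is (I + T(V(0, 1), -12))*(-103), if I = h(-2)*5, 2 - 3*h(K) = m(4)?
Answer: -721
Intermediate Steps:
m(p) = -⅖ (m(p) = (⅕)*(-2) = -⅖)
E = -5/3 (E = (⅓)*(-5) = -5/3 ≈ -1.6667)
V(y, Y) = Y*(-5/3 + y) (V(y, Y) = Y*(y - 5/3) = Y*(-5/3 + y))
T(J, b) = 3
h(K) = ⅘ (h(K) = ⅔ - ⅓*(-⅖) = ⅔ + 2/15 = ⅘)
I = 4 (I = (⅘)*5 = 4)
(I + T(V(0, 1), -12))*(-103) = (4 + 3)*(-103) = 7*(-103) = -721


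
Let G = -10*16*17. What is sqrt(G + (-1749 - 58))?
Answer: 3*I*sqrt(503) ≈ 67.283*I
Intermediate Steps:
G = -2720 (G = -160*17 = -2720)
sqrt(G + (-1749 - 58)) = sqrt(-2720 + (-1749 - 58)) = sqrt(-2720 - 1807) = sqrt(-4527) = 3*I*sqrt(503)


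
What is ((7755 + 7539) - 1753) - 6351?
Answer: 7190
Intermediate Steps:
((7755 + 7539) - 1753) - 6351 = (15294 - 1753) - 6351 = 13541 - 6351 = 7190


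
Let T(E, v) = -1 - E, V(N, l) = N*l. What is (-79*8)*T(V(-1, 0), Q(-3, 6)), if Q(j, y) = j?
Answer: 632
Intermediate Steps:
(-79*8)*T(V(-1, 0), Q(-3, 6)) = (-79*8)*(-1 - (-1)*0) = -632*(-1 - 1*0) = -632*(-1 + 0) = -632*(-1) = 632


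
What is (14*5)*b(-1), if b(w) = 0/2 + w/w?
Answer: 70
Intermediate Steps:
b(w) = 1 (b(w) = 0*(½) + 1 = 0 + 1 = 1)
(14*5)*b(-1) = (14*5)*1 = 70*1 = 70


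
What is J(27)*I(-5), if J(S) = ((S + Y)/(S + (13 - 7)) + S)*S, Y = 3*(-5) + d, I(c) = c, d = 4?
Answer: -40815/11 ≈ -3710.5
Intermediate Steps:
Y = -11 (Y = 3*(-5) + 4 = -15 + 4 = -11)
J(S) = S*(S + (-11 + S)/(6 + S)) (J(S) = ((S - 11)/(S + (13 - 7)) + S)*S = ((-11 + S)/(S + 6) + S)*S = ((-11 + S)/(6 + S) + S)*S = (S + (-11 + S)/(6 + S))*S = S*(S + (-11 + S)/(6 + S)))
J(27)*I(-5) = (27*(-11 + 27² + 7*27)/(6 + 27))*(-5) = (27*(-11 + 729 + 189)/33)*(-5) = (27*(1/33)*907)*(-5) = (8163/11)*(-5) = -40815/11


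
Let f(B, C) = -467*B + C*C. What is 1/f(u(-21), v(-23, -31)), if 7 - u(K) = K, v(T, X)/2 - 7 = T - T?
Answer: -1/12880 ≈ -7.7640e-5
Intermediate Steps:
v(T, X) = 14 (v(T, X) = 14 + 2*(T - T) = 14 + 2*0 = 14 + 0 = 14)
u(K) = 7 - K
f(B, C) = C² - 467*B (f(B, C) = -467*B + C² = C² - 467*B)
1/f(u(-21), v(-23, -31)) = 1/(14² - 467*(7 - 1*(-21))) = 1/(196 - 467*(7 + 21)) = 1/(196 - 467*28) = 1/(196 - 13076) = 1/(-12880) = -1/12880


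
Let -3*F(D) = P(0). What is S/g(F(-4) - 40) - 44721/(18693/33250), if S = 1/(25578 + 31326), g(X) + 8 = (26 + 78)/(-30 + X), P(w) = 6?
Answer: -266379692396231/3348705560 ≈ -79547.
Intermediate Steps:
F(D) = -2 (F(D) = -1/3*6 = -2)
g(X) = -8 + 104/(-30 + X) (g(X) = -8 + (26 + 78)/(-30 + X) = -8 + 104/(-30 + X))
S = 1/56904 ≈ 1.7573e-5
S/g(F(-4) - 40) - 44721/(18693/33250) = 1/(56904*((8*(43 - (-2 - 40))/(-30 + (-2 - 40))))) - 44721/(18693/33250) = 1/(56904*((8*(43 - 1*(-42))/(-30 - 42)))) - 44721/(18693*(1/33250)) = 1/(56904*((8*(43 + 42)/(-72)))) - 44721/18693/33250 = 1/(56904*((8*(-1/72)*85))) - 44721*33250/18693 = 1/(56904*(-85/9)) - 165219250/2077 = (1/56904)*(-9/85) - 165219250/2077 = -3/1612280 - 165219250/2077 = -266379692396231/3348705560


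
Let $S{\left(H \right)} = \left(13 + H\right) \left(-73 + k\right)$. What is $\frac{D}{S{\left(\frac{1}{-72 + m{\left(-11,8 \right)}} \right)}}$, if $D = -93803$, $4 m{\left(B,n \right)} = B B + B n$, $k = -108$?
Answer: $\frac{23919765}{599291} \approx 39.913$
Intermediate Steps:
$m{\left(B,n \right)} = \frac{B^{2}}{4} + \frac{B n}{4}$ ($m{\left(B,n \right)} = \frac{B B + B n}{4} = \frac{B^{2} + B n}{4} = \frac{B^{2}}{4} + \frac{B n}{4}$)
$S{\left(H \right)} = -2353 - 181 H$ ($S{\left(H \right)} = \left(13 + H\right) \left(-73 - 108\right) = \left(13 + H\right) \left(-181\right) = -2353 - 181 H$)
$\frac{D}{S{\left(\frac{1}{-72 + m{\left(-11,8 \right)}} \right)}} = - \frac{93803}{-2353 - \frac{181}{-72 + \frac{1}{4} \left(-11\right) \left(-11 + 8\right)}} = - \frac{93803}{-2353 - \frac{181}{-72 + \frac{1}{4} \left(-11\right) \left(-3\right)}} = - \frac{93803}{-2353 - \frac{181}{-72 + \frac{33}{4}}} = - \frac{93803}{-2353 - \frac{181}{- \frac{255}{4}}} = - \frac{93803}{-2353 - - \frac{724}{255}} = - \frac{93803}{-2353 + \frac{724}{255}} = - \frac{93803}{- \frac{599291}{255}} = \left(-93803\right) \left(- \frac{255}{599291}\right) = \frac{23919765}{599291}$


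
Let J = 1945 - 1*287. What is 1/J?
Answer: 1/1658 ≈ 0.00060314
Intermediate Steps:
J = 1658 (J = 1945 - 287 = 1658)
1/J = 1/1658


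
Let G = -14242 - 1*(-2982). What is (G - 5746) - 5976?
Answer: -22982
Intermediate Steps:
G = -11260 (G = -14242 + 2982 = -11260)
(G - 5746) - 5976 = (-11260 - 5746) - 5976 = -17006 - 5976 = -22982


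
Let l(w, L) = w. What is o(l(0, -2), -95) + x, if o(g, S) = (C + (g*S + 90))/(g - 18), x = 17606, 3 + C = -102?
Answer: 105641/6 ≈ 17607.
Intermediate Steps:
C = -105 (C = -3 - 102 = -105)
o(g, S) = (-15 + S*g)/(-18 + g) (o(g, S) = (-105 + (g*S + 90))/(g - 18) = (-105 + (S*g + 90))/(-18 + g) = (-105 + (90 + S*g))/(-18 + g) = (-15 + S*g)/(-18 + g))
o(l(0, -2), -95) + x = (-15 - 95*0)/(-18 + 0) + 17606 = (-15 + 0)/(-18) + 17606 = -1/18*(-15) + 17606 = ⅚ + 17606 = 105641/6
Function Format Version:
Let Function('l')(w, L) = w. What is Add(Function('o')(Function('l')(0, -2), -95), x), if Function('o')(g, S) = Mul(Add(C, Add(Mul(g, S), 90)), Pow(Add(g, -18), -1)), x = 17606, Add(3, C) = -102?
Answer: Rational(105641, 6) ≈ 17607.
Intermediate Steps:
C = -105 (C = Add(-3, -102) = -105)
Function('o')(g, S) = Mul(Pow(Add(-18, g), -1), Add(-15, Mul(S, g))) (Function('o')(g, S) = Mul(Add(-105, Add(Mul(g, S), 90)), Pow(Add(g, -18), -1)) = Mul(Add(-105, Add(Mul(S, g), 90)), Pow(Add(-18, g), -1)) = Mul(Add(-105, Add(90, Mul(S, g))), Pow(Add(-18, g), -1)) = Mul(Add(-15, Mul(S, g)), Pow(Add(-18, g), -1)) = Mul(Pow(Add(-18, g), -1), Add(-15, Mul(S, g))))
Add(Function('o')(Function('l')(0, -2), -95), x) = Add(Mul(Pow(Add(-18, 0), -1), Add(-15, Mul(-95, 0))), 17606) = Add(Mul(Pow(-18, -1), Add(-15, 0)), 17606) = Add(Mul(Rational(-1, 18), -15), 17606) = Add(Rational(5, 6), 17606) = Rational(105641, 6)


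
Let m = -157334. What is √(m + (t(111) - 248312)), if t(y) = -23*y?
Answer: I*√408199 ≈ 638.9*I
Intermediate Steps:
√(m + (t(111) - 248312)) = √(-157334 + (-23*111 - 248312)) = √(-157334 + (-2553 - 248312)) = √(-157334 - 250865) = √(-408199) = I*√408199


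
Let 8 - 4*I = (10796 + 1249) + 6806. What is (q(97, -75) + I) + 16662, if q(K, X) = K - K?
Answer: 47805/4 ≈ 11951.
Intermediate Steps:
I = -18843/4 (I = 2 - ((10796 + 1249) + 6806)/4 = 2 - (12045 + 6806)/4 = 2 - ¼*18851 = 2 - 18851/4 = -18843/4 ≈ -4710.8)
q(K, X) = 0
(q(97, -75) + I) + 16662 = (0 - 18843/4) + 16662 = -18843/4 + 16662 = 47805/4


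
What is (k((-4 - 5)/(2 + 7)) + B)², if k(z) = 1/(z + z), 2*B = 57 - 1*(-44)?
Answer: 2500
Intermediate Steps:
B = 101/2 (B = (57 - 1*(-44))/2 = (57 + 44)/2 = (½)*101 = 101/2 ≈ 50.500)
k(z) = 1/(2*z)
(k((-4 - 5)/(2 + 7)) + B)² = (1/(2*(((-4 - 5)/(2 + 7)))) + 101/2)² = (1/(2*((-9/9))) + 101/2)² = (1/(2*((-9*⅑))) + 101/2)² = ((½)/(-1) + 101/2)² = ((½)*(-1) + 101/2)² = (-½ + 101/2)² = 50² = 2500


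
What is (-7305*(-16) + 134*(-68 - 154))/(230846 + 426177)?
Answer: 87132/657023 ≈ 0.13262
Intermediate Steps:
(-7305*(-16) + 134*(-68 - 154))/(230846 + 426177) = (116880 + 134*(-222))/657023 = (116880 - 29748)*(1/657023) = 87132*(1/657023) = 87132/657023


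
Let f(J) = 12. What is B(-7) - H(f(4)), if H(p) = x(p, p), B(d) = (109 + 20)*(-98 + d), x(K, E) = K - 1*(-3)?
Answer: -13560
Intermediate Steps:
x(K, E) = 3 + K (x(K, E) = K + 3 = 3 + K)
B(d) = -12642 + 129*d (B(d) = 129*(-98 + d) = -12642 + 129*d)
H(p) = 3 + p
B(-7) - H(f(4)) = (-12642 + 129*(-7)) - (3 + 12) = (-12642 - 903) - 1*15 = -13545 - 15 = -13560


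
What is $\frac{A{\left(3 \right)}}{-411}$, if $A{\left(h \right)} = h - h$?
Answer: $0$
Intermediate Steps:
$A{\left(h \right)} = 0$
$\frac{A{\left(3 \right)}}{-411} = \frac{0}{-411} = 0 \left(- \frac{1}{411}\right) = 0$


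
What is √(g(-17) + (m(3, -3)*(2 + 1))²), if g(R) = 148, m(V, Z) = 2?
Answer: 2*√46 ≈ 13.565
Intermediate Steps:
√(g(-17) + (m(3, -3)*(2 + 1))²) = √(148 + (2*(2 + 1))²) = √(148 + (2*3)²) = √(148 + 6²) = √(148 + 36) = √184 = 2*√46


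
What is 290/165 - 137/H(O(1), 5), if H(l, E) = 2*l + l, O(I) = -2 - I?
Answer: 1681/99 ≈ 16.980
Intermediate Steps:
H(l, E) = 3*l
290/165 - 137/H(O(1), 5) = 290/165 - 137*1/(3*(-2 - 1*1)) = 290*(1/165) - 137*1/(3*(-2 - 1)) = 58/33 - 137/(3*(-3)) = 58/33 - 137/(-9) = 58/33 - 137*(-1/9) = 58/33 + 137/9 = 1681/99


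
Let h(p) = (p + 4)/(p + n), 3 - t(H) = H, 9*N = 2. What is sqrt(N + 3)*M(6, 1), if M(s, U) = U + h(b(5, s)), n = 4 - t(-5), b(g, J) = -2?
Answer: 2*sqrt(29)/9 ≈ 1.1967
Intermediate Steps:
N = 2/9 (N = (1/9)*2 = 2/9 ≈ 0.22222)
t(H) = 3 - H
n = -4 (n = 4 - (3 - 1*(-5)) = 4 - (3 + 5) = 4 - 1*8 = 4 - 8 = -4)
h(p) = (4 + p)/(-4 + p) (h(p) = (p + 4)/(p - 4) = (4 + p)/(-4 + p))
M(s, U) = -1/3 + U (M(s, U) = U + (4 - 2)/(-4 - 2) = U + 2/(-6) = U - 1/6*2 = U - 1/3 = -1/3 + U)
sqrt(N + 3)*M(6, 1) = sqrt(2/9 + 3)*(-1/3 + 1) = sqrt(29/9)*(2/3) = (sqrt(29)/3)*(2/3) = 2*sqrt(29)/9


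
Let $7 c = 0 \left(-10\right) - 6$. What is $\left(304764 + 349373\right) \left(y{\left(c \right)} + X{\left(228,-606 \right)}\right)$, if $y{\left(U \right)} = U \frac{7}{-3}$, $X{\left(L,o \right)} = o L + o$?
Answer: $-90775899764$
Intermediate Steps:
$c = - \frac{6}{7}$ ($c = \frac{0 \left(-10\right) - 6}{7} = \frac{0 - 6}{7} = \frac{1}{7} \left(-6\right) = - \frac{6}{7} \approx -0.85714$)
$X{\left(L,o \right)} = o + L o$ ($X{\left(L,o \right)} = L o + o = o + L o$)
$y{\left(U \right)} = - \frac{7 U}{3}$ ($y{\left(U \right)} = U 7 \left(- \frac{1}{3}\right) = U \left(- \frac{7}{3}\right) = - \frac{7 U}{3}$)
$\left(304764 + 349373\right) \left(y{\left(c \right)} + X{\left(228,-606 \right)}\right) = \left(304764 + 349373\right) \left(\left(- \frac{7}{3}\right) \left(- \frac{6}{7}\right) - 606 \left(1 + 228\right)\right) = 654137 \left(2 - 138774\right) = 654137 \left(-138772\right) = -90775899764$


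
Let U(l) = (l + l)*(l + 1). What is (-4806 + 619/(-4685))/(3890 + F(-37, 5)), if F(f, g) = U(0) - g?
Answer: -22516729/18201225 ≈ -1.2371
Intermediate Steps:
U(l) = 2*l*(1 + l) (U(l) = (2*l)*(1 + l) = 2*l*(1 + l))
F(f, g) = -g (F(f, g) = 2*0*(1 + 0) - g = 2*0*1 - g = 0 - g = -g)
(-4806 + 619/(-4685))/(3890 + F(-37, 5)) = (-4806 + 619/(-4685))/(3890 - 1*5) = (-4806 + 619*(-1/4685))/(3890 - 5) = (-4806 - 619/4685)/3885 = -22516729/4685*1/3885 = -22516729/18201225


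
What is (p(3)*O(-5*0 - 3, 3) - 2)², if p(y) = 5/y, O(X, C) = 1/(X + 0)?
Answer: 529/81 ≈ 6.5309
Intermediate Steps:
O(X, C) = 1/X
(p(3)*O(-5*0 - 3, 3) - 2)² = ((5/3)/(-5*0 - 3) - 2)² = ((5*(⅓))/(0 - 3) - 2)² = ((5/3)/(-3) - 2)² = ((5/3)*(-⅓) - 2)² = (-5/9 - 2)² = (-23/9)² = 529/81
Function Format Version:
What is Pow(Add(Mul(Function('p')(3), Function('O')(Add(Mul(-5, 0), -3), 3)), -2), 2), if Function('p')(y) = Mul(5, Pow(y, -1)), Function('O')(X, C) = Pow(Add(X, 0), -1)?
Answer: Rational(529, 81) ≈ 6.5309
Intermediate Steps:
Function('O')(X, C) = Pow(X, -1)
Pow(Add(Mul(Function('p')(3), Function('O')(Add(Mul(-5, 0), -3), 3)), -2), 2) = Pow(Add(Mul(Mul(5, Pow(3, -1)), Pow(Add(Mul(-5, 0), -3), -1)), -2), 2) = Pow(Add(Mul(Mul(5, Rational(1, 3)), Pow(Add(0, -3), -1)), -2), 2) = Pow(Add(Mul(Rational(5, 3), Pow(-3, -1)), -2), 2) = Pow(Add(Mul(Rational(5, 3), Rational(-1, 3)), -2), 2) = Pow(Add(Rational(-5, 9), -2), 2) = Pow(Rational(-23, 9), 2) = Rational(529, 81)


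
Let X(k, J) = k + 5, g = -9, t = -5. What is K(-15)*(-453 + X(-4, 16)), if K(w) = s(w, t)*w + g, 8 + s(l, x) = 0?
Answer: -50172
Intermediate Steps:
s(l, x) = -8 (s(l, x) = -8 + 0 = -8)
X(k, J) = 5 + k
K(w) = -9 - 8*w (K(w) = -8*w - 9 = -9 - 8*w)
K(-15)*(-453 + X(-4, 16)) = (-9 - 8*(-15))*(-453 + (5 - 4)) = (-9 + 120)*(-453 + 1) = 111*(-452) = -50172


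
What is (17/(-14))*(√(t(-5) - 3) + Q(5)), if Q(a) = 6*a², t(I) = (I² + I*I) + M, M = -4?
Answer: -1275/7 - 17*√43/14 ≈ -190.11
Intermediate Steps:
t(I) = -4 + 2*I² (t(I) = (I² + I*I) - 4 = (I² + I²) - 4 = 2*I² - 4 = -4 + 2*I²)
(17/(-14))*(√(t(-5) - 3) + Q(5)) = (17/(-14))*(√((-4 + 2*(-5)²) - 3) + 6*5²) = (17*(-1/14))*(√((-4 + 2*25) - 3) + 6*25) = -17*(√((-4 + 50) - 3) + 150)/14 = -17*(√(46 - 3) + 150)/14 = -17*(√43 + 150)/14 = -17*(150 + √43)/14 = -1275/7 - 17*√43/14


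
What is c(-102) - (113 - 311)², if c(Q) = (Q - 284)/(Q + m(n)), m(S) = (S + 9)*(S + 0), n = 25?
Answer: -14662489/374 ≈ -39205.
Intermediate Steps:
m(S) = S*(9 + S) (m(S) = (9 + S)*S = S*(9 + S))
c(Q) = (-284 + Q)/(850 + Q) (c(Q) = (Q - 284)/(Q + 25*(9 + 25)) = (-284 + Q)/(Q + 25*34) = (-284 + Q)/(Q + 850) = (-284 + Q)/(850 + Q))
c(-102) - (113 - 311)² = (-284 - 102)/(850 - 102) - (113 - 311)² = -386/748 - 1*(-198)² = (1/748)*(-386) - 1*39204 = -193/374 - 39204 = -14662489/374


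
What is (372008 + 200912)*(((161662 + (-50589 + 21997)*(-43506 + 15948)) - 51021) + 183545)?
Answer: 451594176504240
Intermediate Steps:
(372008 + 200912)*(((161662 + (-50589 + 21997)*(-43506 + 15948)) - 51021) + 183545) = 572920*(((161662 - 28592*(-27558)) - 51021) + 183545) = 572920*(((161662 + 787938336) - 51021) + 183545) = 572920*((788099998 - 51021) + 183545) = 572920*(788048977 + 183545) = 572920*788232522 = 451594176504240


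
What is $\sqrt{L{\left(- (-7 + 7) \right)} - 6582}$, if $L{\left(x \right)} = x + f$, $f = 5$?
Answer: $i \sqrt{6577} \approx 81.099 i$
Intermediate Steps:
$L{\left(x \right)} = 5 + x$ ($L{\left(x \right)} = x + 5 = 5 + x$)
$\sqrt{L{\left(- (-7 + 7) \right)} - 6582} = \sqrt{\left(5 - \left(-7 + 7\right)\right) - 6582} = \sqrt{\left(5 - 0\right) - 6582} = \sqrt{\left(5 + 0\right) - 6582} = \sqrt{5 - 6582} = \sqrt{-6577} = i \sqrt{6577}$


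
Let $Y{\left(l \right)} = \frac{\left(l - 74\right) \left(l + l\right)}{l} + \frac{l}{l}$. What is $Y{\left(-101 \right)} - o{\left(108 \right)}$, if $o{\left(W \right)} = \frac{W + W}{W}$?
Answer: $-351$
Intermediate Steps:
$o{\left(W \right)} = 2$ ($o{\left(W \right)} = \frac{2 W}{W} = 2$)
$Y{\left(l \right)} = -147 + 2 l$ ($Y{\left(l \right)} = \frac{\left(-74 + l\right) 2 l}{l} + 1 = \frac{2 l \left(-74 + l\right)}{l} + 1 = \left(-148 + 2 l\right) + 1 = -147 + 2 l$)
$Y{\left(-101 \right)} - o{\left(108 \right)} = \left(-147 + 2 \left(-101\right)\right) - 2 = \left(-147 - 202\right) - 2 = -349 - 2 = -351$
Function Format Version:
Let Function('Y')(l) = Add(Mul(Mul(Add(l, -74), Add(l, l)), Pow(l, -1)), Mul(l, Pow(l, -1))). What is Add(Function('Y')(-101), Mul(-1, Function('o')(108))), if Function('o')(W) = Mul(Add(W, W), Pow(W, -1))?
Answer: -351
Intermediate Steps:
Function('o')(W) = 2 (Function('o')(W) = Mul(Mul(2, W), Pow(W, -1)) = 2)
Function('Y')(l) = Add(-147, Mul(2, l)) (Function('Y')(l) = Add(Mul(Mul(Add(-74, l), Mul(2, l)), Pow(l, -1)), 1) = Add(Mul(Mul(2, l, Add(-74, l)), Pow(l, -1)), 1) = Add(Add(-148, Mul(2, l)), 1) = Add(-147, Mul(2, l)))
Add(Function('Y')(-101), Mul(-1, Function('o')(108))) = Add(Add(-147, Mul(2, -101)), Mul(-1, 2)) = Add(Add(-147, -202), -2) = Add(-349, -2) = -351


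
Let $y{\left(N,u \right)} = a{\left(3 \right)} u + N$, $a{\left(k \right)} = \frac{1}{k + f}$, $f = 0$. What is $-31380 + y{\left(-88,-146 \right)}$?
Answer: $- \frac{94550}{3} \approx -31517.0$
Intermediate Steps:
$a{\left(k \right)} = \frac{1}{k}$ ($a{\left(k \right)} = \frac{1}{k + 0} = \frac{1}{k}$)
$y{\left(N,u \right)} = N + \frac{u}{3}$ ($y{\left(N,u \right)} = \frac{u}{3} + N = N + \frac{u}{3}$)
$-31380 + y{\left(-88,-146 \right)} = -31380 + \left(-88 + \frac{1}{3} \left(-146\right)\right) = -31380 - \frac{410}{3} = - \frac{94550}{3}$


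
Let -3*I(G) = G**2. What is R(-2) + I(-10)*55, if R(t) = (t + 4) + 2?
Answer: -5488/3 ≈ -1829.3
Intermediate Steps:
R(t) = 6 + t (R(t) = (4 + t) + 2 = 6 + t)
I(G) = -G**2/3
R(-2) + I(-10)*55 = (6 - 2) - 1/3*(-10)**2*55 = 4 - 1/3*100*55 = 4 - 100/3*55 = 4 - 5500/3 = -5488/3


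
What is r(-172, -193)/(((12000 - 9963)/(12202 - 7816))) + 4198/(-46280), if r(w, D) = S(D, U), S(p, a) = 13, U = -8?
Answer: 438373619/15712060 ≈ 27.900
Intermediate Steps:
r(w, D) = 13
r(-172, -193)/(((12000 - 9963)/(12202 - 7816))) + 4198/(-46280) = 13/(((12000 - 9963)/(12202 - 7816))) + 4198/(-46280) = 13/((2037/4386)) + 4198*(-1/46280) = 13/((2037*(1/4386))) - 2099/23140 = 13/(679/1462) - 2099/23140 = 13*(1462/679) - 2099/23140 = 19006/679 - 2099/23140 = 438373619/15712060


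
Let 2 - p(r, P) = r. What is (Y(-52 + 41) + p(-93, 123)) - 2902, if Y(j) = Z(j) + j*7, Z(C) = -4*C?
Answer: -2840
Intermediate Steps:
p(r, P) = 2 - r
Y(j) = 3*j (Y(j) = -4*j + j*7 = -4*j + 7*j = 3*j)
(Y(-52 + 41) + p(-93, 123)) - 2902 = (3*(-52 + 41) + (2 - 1*(-93))) - 2902 = (3*(-11) + (2 + 93)) - 2902 = (-33 + 95) - 2902 = 62 - 2902 = -2840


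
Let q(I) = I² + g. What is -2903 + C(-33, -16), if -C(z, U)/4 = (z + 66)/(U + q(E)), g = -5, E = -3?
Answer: -2892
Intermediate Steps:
q(I) = -5 + I² (q(I) = I² - 5 = -5 + I²)
C(z, U) = -4*(66 + z)/(4 + U) (C(z, U) = -4*(z + 66)/(U + (-5 + (-3)²)) = -4*(66 + z)/(U + (-5 + 9)) = -4*(66 + z)/(U + 4) = -4*(66 + z)/(4 + U))
-2903 + C(-33, -16) = -2903 + 4*(-66 - 1*(-33))/(4 - 16) = -2903 + 4*(-66 + 33)/(-12) = -2903 + 4*(-1/12)*(-33) = -2903 + 11 = -2892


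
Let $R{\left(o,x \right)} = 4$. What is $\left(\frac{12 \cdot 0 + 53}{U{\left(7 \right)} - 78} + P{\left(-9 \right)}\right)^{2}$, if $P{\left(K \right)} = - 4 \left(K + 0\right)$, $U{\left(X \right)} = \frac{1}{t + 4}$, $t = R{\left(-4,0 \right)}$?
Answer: $\frac{484176016}{388129} \approx 1247.5$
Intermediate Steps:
$t = 4$
$U{\left(X \right)} = \frac{1}{8}$ ($U{\left(X \right)} = \frac{1}{4 + 4} = \frac{1}{8}$)
$P{\left(K \right)} = - 4 K$
$\left(\frac{12 \cdot 0 + 53}{U{\left(7 \right)} - 78} + P{\left(-9 \right)}\right)^{2} = \left(\frac{12 \cdot 0 + 53}{\frac{1}{8} - 78} - -36\right)^{2} = \left(\frac{0 + 53}{- \frac{623}{8}} + 36\right)^{2} = \left(53 \left(- \frac{8}{623}\right) + 36\right)^{2} = \left(- \frac{424}{623} + 36\right)^{2} = \left(\frac{22004}{623}\right)^{2} = \frac{484176016}{388129}$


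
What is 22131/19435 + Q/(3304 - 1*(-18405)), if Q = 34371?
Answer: 1148442264/421914415 ≈ 2.7220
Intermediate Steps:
22131/19435 + Q/(3304 - 1*(-18405)) = 22131/19435 + 34371/(3304 - 1*(-18405)) = 22131*(1/19435) + 34371/(3304 + 18405) = 22131/19435 + 34371/21709 = 1148442264/421914415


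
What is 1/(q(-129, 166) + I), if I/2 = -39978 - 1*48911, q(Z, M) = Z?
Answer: -1/177907 ≈ -5.6209e-6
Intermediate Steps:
I = -177778 (I = 2*(-39978 - 1*48911) = 2*(-39978 - 48911) = 2*(-88889) = -177778)
1/(q(-129, 166) + I) = 1/(-129 - 177778) = 1/(-177907) = -1/177907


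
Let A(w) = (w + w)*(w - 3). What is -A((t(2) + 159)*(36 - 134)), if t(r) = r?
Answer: -497985236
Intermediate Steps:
A(w) = 2*w*(-3 + w) (A(w) = (2*w)*(-3 + w) = 2*w*(-3 + w))
-A((t(2) + 159)*(36 - 134)) = -2*(2 + 159)*(36 - 134)*(-3 + (2 + 159)*(36 - 134)) = -2*161*(-98)*(-3 + 161*(-98)) = -2*(-15778)*(-3 - 15778) = -2*(-15778)*(-15781) = -1*497985236 = -497985236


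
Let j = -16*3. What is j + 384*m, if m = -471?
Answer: -180912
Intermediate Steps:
j = -48
j + 384*m = -48 + 384*(-471) = -48 - 180864 = -180912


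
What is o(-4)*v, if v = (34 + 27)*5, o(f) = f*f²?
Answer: -19520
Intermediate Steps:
o(f) = f³
v = 305 (v = 61*5 = 305)
o(-4)*v = (-4)³*305 = -64*305 = -19520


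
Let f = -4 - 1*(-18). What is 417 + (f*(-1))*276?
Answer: -3447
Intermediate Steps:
f = 14 (f = -4 + 18 = 14)
417 + (f*(-1))*276 = 417 + (14*(-1))*276 = 417 - 14*276 = 417 - 3864 = -3447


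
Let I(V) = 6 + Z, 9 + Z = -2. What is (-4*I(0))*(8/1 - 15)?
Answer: -140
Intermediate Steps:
Z = -11 (Z = -9 - 2 = -11)
I(V) = -5 (I(V) = 6 - 11 = -5)
(-4*I(0))*(8/1 - 15) = (-4*(-5))*(8/1 - 15) = 20*(8*1 - 15) = 20*(8 - 15) = 20*(-7) = -140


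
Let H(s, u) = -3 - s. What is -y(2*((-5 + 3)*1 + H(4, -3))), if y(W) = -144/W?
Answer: -8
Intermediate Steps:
-y(2*((-5 + 3)*1 + H(4, -3))) = -(-144)/(2*((-5 + 3)*1 + (-3 - 1*4))) = -(-144)/(2*(-2*1 + (-3 - 4))) = -(-144)/(2*(-2 - 7)) = -(-144)/(2*(-9)) = -(-144)/(-18) = -(-144)*(-1)/18 = -1*8 = -8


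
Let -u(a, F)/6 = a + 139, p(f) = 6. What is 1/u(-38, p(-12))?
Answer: -1/606 ≈ -0.0016502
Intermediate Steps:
u(a, F) = -834 - 6*a (u(a, F) = -6*(a + 139) = -6*(139 + a) = -834 - 6*a)
1/u(-38, p(-12)) = 1/(-834 - 6*(-38)) = 1/(-834 + 228) = 1/(-606) = -1/606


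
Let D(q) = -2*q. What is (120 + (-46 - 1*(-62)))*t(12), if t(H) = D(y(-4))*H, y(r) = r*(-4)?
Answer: -52224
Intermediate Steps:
y(r) = -4*r
t(H) = -32*H (t(H) = (-(-8)*(-4))*H = (-2*16)*H = -32*H)
(120 + (-46 - 1*(-62)))*t(12) = (120 + (-46 - 1*(-62)))*(-32*12) = (120 + (-46 + 62))*(-384) = (120 + 16)*(-384) = 136*(-384) = -52224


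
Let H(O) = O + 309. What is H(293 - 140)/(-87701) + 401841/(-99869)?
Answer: -3207999729/796237379 ≈ -4.0289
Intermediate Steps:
H(O) = 309 + O
H(293 - 140)/(-87701) + 401841/(-99869) = (309 + (293 - 140))/(-87701) + 401841/(-99869) = (309 + 153)*(-1/87701) + 401841*(-1/99869) = 462*(-1/87701) - 36531/9079 = -462/87701 - 36531/9079 = -3207999729/796237379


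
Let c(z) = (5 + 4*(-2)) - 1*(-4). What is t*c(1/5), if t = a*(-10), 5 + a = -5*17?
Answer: 900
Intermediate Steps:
a = -90 (a = -5 - 5*17 = -5 - 85 = -90)
t = 900 (t = -90*(-10) = 900)
c(z) = 1 (c(z) = (5 - 8) + 4 = -3 + 4 = 1)
t*c(1/5) = 900*1 = 900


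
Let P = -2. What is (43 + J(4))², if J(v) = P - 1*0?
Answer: 1681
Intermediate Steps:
J(v) = -2 (J(v) = -2 - 1*0 = -2 + 0 = -2)
(43 + J(4))² = (43 - 2)² = 41² = 1681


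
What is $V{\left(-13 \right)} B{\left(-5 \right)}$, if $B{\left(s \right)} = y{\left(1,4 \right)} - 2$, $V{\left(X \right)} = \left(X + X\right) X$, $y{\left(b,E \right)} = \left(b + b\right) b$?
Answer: $0$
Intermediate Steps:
$y{\left(b,E \right)} = 2 b^{2}$ ($y{\left(b,E \right)} = 2 b b = 2 b^{2}$)
$V{\left(X \right)} = 2 X^{2}$ ($V{\left(X \right)} = 2 X X = 2 X^{2}$)
$B{\left(s \right)} = 0$ ($B{\left(s \right)} = 2 \cdot 1^{2} - 2 = 2 \cdot 1 - 2 = 2 - 2 = 0$)
$V{\left(-13 \right)} B{\left(-5 \right)} = 2 \left(-13\right)^{2} \cdot 0 = 2 \cdot 169 \cdot 0 = 338 \cdot 0 = 0$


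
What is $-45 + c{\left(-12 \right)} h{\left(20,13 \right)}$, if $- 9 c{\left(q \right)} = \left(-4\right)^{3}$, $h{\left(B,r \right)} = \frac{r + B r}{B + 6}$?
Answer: $\frac{89}{3} \approx 29.667$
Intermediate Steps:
$h{\left(B,r \right)} = \frac{r + B r}{6 + B}$
$c{\left(q \right)} = \frac{64}{9}$ ($c{\left(q \right)} = - \frac{\left(-4\right)^{3}}{9} = \left(- \frac{1}{9}\right) \left(-64\right) = \frac{64}{9}$)
$-45 + c{\left(-12 \right)} h{\left(20,13 \right)} = -45 + \frac{64 \frac{13 \left(1 + 20\right)}{6 + 20}}{9} = -45 + \frac{64 \cdot 13 \cdot \frac{1}{26} \cdot 21}{9} = -45 + \frac{64}{9} \cdot \frac{21}{2} = -45 + \frac{224}{3} = \frac{89}{3}$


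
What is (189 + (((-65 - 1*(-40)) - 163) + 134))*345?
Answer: 46575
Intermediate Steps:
(189 + (((-65 - 1*(-40)) - 163) + 134))*345 = (189 + (((-65 + 40) - 163) + 134))*345 = (189 + ((-25 - 163) + 134))*345 = (189 + (-188 + 134))*345 = (189 - 54)*345 = 135*345 = 46575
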